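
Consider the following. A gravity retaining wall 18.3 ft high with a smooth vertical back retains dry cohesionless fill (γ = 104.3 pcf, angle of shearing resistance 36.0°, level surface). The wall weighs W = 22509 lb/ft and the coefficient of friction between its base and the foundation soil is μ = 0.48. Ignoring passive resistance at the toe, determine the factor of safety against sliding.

K_a = tan²(45° − 36.0°/2) = 0.2596.
P_a = ½K_aγH² = 0.5×0.2596×104.3×18.3² = 4534 lb/ft, acting at H/3 = 6.100 ft above the base.
FS_sliding = μW / P_a = 0.48×22509 / 4534 = 2.383.

2.38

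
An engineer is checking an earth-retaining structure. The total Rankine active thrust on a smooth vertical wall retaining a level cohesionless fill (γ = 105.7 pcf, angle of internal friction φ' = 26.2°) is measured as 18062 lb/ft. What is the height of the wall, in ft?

K_a = 0.3874. P_a = ½ K_a γ H² ⇒ H = √(2P_a/(K_a γ)).
H = √(2×18062/(0.3874×105.7)) = 29.70 ft.

29.7 ft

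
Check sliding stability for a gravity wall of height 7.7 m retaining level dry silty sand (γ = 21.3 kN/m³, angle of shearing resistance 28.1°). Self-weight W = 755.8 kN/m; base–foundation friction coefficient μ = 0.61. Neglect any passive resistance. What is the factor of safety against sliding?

2.03

K_a = tan²(45° − 28.1°/2) = 0.3596.
P_a = ½K_aγH² = 0.5×0.3596×21.3×7.7² = 227.1 kN/m, acting at H/3 = 2.567 m above the base.
FS_sliding = μW / P_a = 0.61×755.8 / 227.1 = 2.030.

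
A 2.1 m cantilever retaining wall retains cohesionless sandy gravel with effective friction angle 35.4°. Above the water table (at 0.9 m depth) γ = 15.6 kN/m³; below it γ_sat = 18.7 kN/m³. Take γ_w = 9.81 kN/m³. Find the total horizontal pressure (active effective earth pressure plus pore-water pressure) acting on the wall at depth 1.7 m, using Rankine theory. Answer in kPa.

13.5 kPa

K_a = (1 − sin φ)/(1 + sin φ) = 0.2664.
γ' = 18.7 − 9.81 = 8.890 kN/m³.
Effective vertical stress at 1.7 m: σ'_v = 15.6×0.9 + 8.890×0.800 = 21.15 kPa.
σ'_h = K_a σ'_v = 0.2664 × 21.15 = 5.635 kPa; u = γ_w × 0.800 = 7.848 kPa.
Total σ_h = 5.635 + 7.848 = 13.48 kPa.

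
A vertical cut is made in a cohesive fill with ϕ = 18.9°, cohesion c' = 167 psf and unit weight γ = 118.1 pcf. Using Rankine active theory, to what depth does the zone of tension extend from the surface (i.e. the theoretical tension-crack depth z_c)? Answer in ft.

K_a = tan²(45° − 18.9°/2) = 0.5107; √K_a = 0.7146.
The active pressure is zero where K_a γ z = 2c√K_a, so z_c = 2c/(γ√K_a) = 2×167/(118.1×0.7146) = 3.958 ft.

3.96 ft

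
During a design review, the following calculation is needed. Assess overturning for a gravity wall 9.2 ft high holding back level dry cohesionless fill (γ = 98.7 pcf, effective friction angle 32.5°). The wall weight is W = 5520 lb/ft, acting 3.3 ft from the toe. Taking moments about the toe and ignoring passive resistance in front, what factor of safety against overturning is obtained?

4.72

K_a = tan²(45° − 32.5°/2) = 0.3010.
P_a = ½K_aγH² = 0.5×0.3010×98.7×9.2² = 1257 lb/ft, acting at H/3 = 3.067 ft above the base.
Overturning moment M_o = P_a × H/3 = 1257 × 3.067 = 3855.
Resisting moment M_r = W × 3.3 = 5520 × 3.3 = 18220.
FS_overturning = M_r/M_o = 18220/3855 = 4.725.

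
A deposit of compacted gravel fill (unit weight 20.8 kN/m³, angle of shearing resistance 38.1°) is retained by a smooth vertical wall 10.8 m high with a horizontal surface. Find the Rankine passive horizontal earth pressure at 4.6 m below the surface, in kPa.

K_p = (1 + sin φ)/(1 − sin φ) = 4.222.
σ_h = K_p γ z = 4.222 × 20.8 × 4.6 = 404.0 kPa.

404 kPa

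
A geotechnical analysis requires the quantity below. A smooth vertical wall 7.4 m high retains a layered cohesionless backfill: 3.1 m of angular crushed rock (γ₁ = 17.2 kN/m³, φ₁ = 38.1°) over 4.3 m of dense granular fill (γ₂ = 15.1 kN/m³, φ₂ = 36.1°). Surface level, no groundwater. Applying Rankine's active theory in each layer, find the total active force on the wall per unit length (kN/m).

K_a1 = tan²(45°−38.1°/2) = 0.2368; K_a2 = tan²(45°−36.1°/2) = 0.2585.
Layer 1: σ at base = K_a1 γ₁ h₁ = 12.63 kPa; P₁ = ½×12.63×3.1 = 19.57.
Layer 2: σ_v at top = γ₁h₁ = 53.32; σ_h top = K_a2×53.32 = 13.78; σ_h base = K_a2×(53.32+15.1×4.3) = 30.57.
P₂ = ½(13.78+30.57)×4.3 = 95.35. Total P_a = 19.57+95.35 = 114.9 kN/m.

115 kN/m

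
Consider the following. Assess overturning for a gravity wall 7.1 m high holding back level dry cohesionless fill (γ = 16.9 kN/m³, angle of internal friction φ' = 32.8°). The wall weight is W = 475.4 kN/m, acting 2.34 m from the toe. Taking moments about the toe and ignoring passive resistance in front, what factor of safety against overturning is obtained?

K_a = tan²(45° − 32.8°/2) = 0.2973.
P_a = ½K_aγH² = 0.5×0.2973×16.9×7.1² = 126.6 kN/m, acting at H/3 = 2.367 m above the base.
Overturning moment M_o = P_a × H/3 = 126.6 × 2.367 = 299.7.
Resisting moment M_r = W × 2.34 = 475.4 × 2.34 = 1112.
FS_overturning = M_r/M_o = 1112/299.7 = 3.712.

3.71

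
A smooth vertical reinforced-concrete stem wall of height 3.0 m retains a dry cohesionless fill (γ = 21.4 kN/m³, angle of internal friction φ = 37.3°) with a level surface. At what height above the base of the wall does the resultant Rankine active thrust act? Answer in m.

K_a = 0.2453.
The pressure distribution is triangular, so the resultant acts at H/3 above the base = 3.0/3 = 1.000 m.

1.00 m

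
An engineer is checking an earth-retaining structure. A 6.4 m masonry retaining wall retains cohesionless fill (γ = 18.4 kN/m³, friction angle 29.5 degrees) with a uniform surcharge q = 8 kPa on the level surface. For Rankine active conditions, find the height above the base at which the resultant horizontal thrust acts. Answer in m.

2.26 m

K_a = 0.3401.
Triangular part P₁ = ½K_aγH² = 128.2 at H/3 = 2.133 m; rectangular part P₂ = K_a q H = 17.41 at H/2 = 3.200 m.
ȳ = (P₁·2.133 + P₂·3.200)/(P₁+P₂) = 2.261 m.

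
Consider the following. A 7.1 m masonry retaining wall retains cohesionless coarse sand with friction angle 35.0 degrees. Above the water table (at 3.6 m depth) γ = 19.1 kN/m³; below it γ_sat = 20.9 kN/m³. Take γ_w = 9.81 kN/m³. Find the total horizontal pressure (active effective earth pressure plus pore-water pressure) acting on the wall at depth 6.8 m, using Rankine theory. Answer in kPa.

K_a = (1 − sin φ)/(1 + sin φ) = 0.2710.
γ' = 20.9 − 9.81 = 11.09 kN/m³.
Effective vertical stress at 6.8 m: σ'_v = 19.1×3.6 + 11.09×3.20 = 104.2 kPa.
σ'_h = K_a σ'_v = 0.2710 × 104.2 = 28.25 kPa; u = γ_w × 3.20 = 31.39 kPa.
Total σ_h = 28.25 + 31.39 = 59.64 kPa.

59.6 kPa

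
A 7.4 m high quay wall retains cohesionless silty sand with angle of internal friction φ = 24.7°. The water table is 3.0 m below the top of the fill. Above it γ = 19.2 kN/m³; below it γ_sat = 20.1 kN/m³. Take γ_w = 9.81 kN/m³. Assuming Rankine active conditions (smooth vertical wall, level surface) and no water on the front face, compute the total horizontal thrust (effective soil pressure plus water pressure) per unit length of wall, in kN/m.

275 kN/m

K_a = tan²(45° − φ/2) = 0.4106.
γ' = 20.1 − 9.81 = 10.29 kN/m³. Depth below WT = 4.4 m.
σ'_h at WT = K_a γ d_w = 23.65 kPa; at base = 23.65 + K_a γ' × 4.4 = 42.24 kPa.
P₁ (0–3.0 m) = ½×23.65×3.0 = 35.47. P₂ (3.0–7.4 m) = ½(23.65+42.24)×4.4 = 145.0.
P_w = ½ γ_w h₂² = 0.5×9.81×4.4² = 94.96. Total = 35.47+145.0+94.96 = 275.4 kN/m.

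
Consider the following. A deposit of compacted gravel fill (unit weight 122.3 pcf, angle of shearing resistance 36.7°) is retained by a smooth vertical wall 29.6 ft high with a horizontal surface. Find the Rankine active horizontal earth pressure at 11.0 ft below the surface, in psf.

K_a = (1 − sin φ)/(1 + sin φ) = 0.2519.
σ_h = K_a γ z = 0.2519 × 122.3 × 11.0 = 338.8 psf.

339 psf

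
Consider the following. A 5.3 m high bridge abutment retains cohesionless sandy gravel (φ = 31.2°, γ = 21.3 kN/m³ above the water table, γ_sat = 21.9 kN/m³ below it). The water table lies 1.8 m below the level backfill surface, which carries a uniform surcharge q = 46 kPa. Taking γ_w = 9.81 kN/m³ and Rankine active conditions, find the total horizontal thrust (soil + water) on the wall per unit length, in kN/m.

215 kN/m

K_a = tan²(45° − φ/2) = 0.3175.
γ' = 21.9 − 9.81 = 12.09 kN/m³. h₂ = H − d_w = 3.5 m.
σ'_h: at surface K_a·q = 14.60; at WT K_a(q+γd_w) = 26.78; at base K_a(q+γd_w+γ'h₂) = 40.21 kPa.
P₁ = ½(14.60+26.78)×1.8 = 37.24; P₂ = ½(26.78+40.21)×3.5 = 117.2; P_w = ½γ_w h₂² = 60.09.
Total = 37.24+117.2+60.09 = 214.6 kN/m.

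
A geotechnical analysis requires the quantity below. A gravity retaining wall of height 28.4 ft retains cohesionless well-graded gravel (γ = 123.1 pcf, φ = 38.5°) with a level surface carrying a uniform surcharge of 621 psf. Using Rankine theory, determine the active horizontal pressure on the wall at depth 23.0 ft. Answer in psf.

803 psf

K_a = (1 − sin φ)/(1 + sin φ) = 0.2327.
σ_v = γz + q = 123.1 × 23.0 + 621 = 3452 psf.
σ_h = K_a σ_v = 0.2327 × 3452 = 803.2 psf.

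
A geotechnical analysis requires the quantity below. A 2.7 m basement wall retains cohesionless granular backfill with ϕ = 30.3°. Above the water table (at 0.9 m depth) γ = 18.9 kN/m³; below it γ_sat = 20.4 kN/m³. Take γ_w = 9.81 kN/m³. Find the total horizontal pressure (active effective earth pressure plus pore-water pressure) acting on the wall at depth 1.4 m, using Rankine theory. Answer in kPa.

12.3 kPa

K_a = (1 − sin φ)/(1 + sin φ) = 0.3293.
γ' = 20.4 − 9.81 = 10.59 kN/m³.
Effective vertical stress at 1.4 m: σ'_v = 18.9×0.9 + 10.59×0.500 = 22.30 kPa.
σ'_h = K_a σ'_v = 0.3293 × 22.30 = 7.346 kPa; u = γ_w × 0.500 = 4.905 kPa.
Total σ_h = 7.346 + 4.905 = 12.25 kPa.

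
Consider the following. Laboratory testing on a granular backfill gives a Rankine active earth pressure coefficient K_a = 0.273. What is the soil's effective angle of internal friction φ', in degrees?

K_a = tan²(45° − φ/2) ⇒ 45° − φ/2 = arctan(√0.273) = 27.59°.
φ = 2(45° − 27.59°) = 34.83°.

34.8°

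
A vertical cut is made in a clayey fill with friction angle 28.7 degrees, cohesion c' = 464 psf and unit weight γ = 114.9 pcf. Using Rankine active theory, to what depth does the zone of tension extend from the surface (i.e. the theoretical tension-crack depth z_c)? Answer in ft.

13.6 ft

K_a = tan²(45° − 28.7°/2) = 0.3511; √K_a = 0.5926.
The active pressure is zero where K_a γ z = 2c√K_a, so z_c = 2c/(γ√K_a) = 2×464/(114.9×0.5926) = 13.63 ft.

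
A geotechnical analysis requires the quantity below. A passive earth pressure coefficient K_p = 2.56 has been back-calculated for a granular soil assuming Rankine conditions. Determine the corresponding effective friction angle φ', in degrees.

26.0°

K_p = (1+sin φ)/(1−sin φ) ⇒ sin φ = (K_p − 1)/(K_p + 1) = 0.4382.
φ = arcsin(0.4382) = 25.99°.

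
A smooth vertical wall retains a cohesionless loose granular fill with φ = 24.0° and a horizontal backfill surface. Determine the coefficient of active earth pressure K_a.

0.422

K_a = (1 − sin φ)/(1 + sin φ) = (1 − sin 24.0°)/(1 + sin 24.0°) = 0.4217.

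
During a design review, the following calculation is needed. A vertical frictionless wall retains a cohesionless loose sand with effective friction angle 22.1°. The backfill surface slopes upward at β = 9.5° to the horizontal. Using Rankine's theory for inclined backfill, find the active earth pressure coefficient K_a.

K_a = cos β · (cos β − √(cos²β − cos²φ)) / (cos β + √(cos²β − cos²φ)).
cos β = 0.9863, cos φ = 0.9265, √(cos²β − cos²φ) = 0.3381.
K_a = 0.9863 × (0.9863 − 0.3381)/(0.9863 + 0.3381) = 0.4827.

0.483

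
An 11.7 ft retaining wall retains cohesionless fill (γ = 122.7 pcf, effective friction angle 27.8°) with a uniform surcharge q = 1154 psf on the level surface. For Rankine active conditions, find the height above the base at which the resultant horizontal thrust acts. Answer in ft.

K_a = 0.3639.
Triangular part P₁ = ½K_aγH² = 3056 at H/3 = 3.900 ft; rectangular part P₂ = K_a q H = 4913 at H/2 = 5.850 ft.
ȳ = (P₁·3.900 + P₂·5.850)/(P₁+P₂) = 5.102 ft.

5.10 ft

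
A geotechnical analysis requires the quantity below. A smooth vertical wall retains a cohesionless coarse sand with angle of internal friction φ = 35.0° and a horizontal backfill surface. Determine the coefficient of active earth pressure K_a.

K_a = tan²(45° − φ/2) = tan²(27.50°) = 0.2710.

0.271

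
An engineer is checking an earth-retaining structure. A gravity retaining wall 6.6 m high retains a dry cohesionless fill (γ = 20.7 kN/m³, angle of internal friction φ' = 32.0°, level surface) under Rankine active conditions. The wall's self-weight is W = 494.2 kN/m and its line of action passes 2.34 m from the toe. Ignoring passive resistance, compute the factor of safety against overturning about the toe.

K_a = tan²(45° − 32.0°/2) = 0.3073.
P_a = ½K_aγH² = 0.5×0.3073×20.7×6.6² = 138.5 kN/m, acting at H/3 = 2.200 m above the base.
Overturning moment M_o = P_a × H/3 = 138.5 × 2.200 = 304.8.
Resisting moment M_r = W × 2.34 = 494.2 × 2.34 = 1156.
FS_overturning = M_r/M_o = 1156/304.8 = 3.795.

3.79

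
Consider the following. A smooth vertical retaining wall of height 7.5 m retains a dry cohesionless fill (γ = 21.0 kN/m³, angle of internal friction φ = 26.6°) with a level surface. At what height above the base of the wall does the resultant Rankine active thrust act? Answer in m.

2.50 m

K_a = 0.3814.
The pressure distribution is triangular, so the resultant acts at H/3 above the base = 7.5/3 = 2.500 m.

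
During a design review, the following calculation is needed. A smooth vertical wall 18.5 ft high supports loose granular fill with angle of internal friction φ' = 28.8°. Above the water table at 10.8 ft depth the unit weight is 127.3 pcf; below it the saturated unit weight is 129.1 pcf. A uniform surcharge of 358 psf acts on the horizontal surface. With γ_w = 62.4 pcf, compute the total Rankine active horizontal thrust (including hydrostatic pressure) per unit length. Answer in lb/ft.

K_a = tan²(45° − φ/2) = 0.3498.
γ' = 129.1 − 62.4 = 66.70 pcf. h₂ = H − d_w = 7.7 ft.
σ'_h: at surface K_a·q = 125.2; at WT K_a(q+γd_w) = 606.1; at base K_a(q+γd_w+γ'h₂) = 785.7 psf.
P₁ = ½(125.2+606.1)×10.8 = 3949; P₂ = ½(606.1+785.7)×7.7 = 5358; P_w = ½γ_w h₂² = 1850.
Total = 3949+5358+1850 = 11160 lb/ft.

11200 lb/ft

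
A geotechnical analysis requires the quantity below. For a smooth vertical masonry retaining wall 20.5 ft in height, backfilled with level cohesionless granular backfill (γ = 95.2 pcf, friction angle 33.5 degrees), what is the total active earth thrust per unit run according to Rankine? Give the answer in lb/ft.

K_a = tan²(45° − φ/2) = 0.2887.
P_a = ½ K_a γ H² = 0.5 × 0.2887 × 95.2 × 20.5² = 5775 lb/ft.

5780 lb/ft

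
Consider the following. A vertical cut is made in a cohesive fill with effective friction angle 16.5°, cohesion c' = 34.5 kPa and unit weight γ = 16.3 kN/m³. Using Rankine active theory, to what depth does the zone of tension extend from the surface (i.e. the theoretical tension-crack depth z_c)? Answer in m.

K_a = tan²(45° − 16.5°/2) = 0.5576; √K_a = 0.7467.
The active pressure is zero where K_a γ z = 2c√K_a, so z_c = 2c/(γ√K_a) = 2×34.5/(16.3×0.7467) = 5.669 m.

5.67 m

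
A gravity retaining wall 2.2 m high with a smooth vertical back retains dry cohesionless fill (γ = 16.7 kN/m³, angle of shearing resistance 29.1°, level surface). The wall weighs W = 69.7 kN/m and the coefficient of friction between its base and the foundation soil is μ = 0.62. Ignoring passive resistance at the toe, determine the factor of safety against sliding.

3.09

K_a = tan²(45° − 29.1°/2) = 0.3456.
P_a = ½K_aγH² = 0.5×0.3456×16.7×2.2² = 13.97 kN/m, acting at H/3 = 0.7333 m above the base.
FS_sliding = μW / P_a = 0.62×69.7 / 13.97 = 3.094.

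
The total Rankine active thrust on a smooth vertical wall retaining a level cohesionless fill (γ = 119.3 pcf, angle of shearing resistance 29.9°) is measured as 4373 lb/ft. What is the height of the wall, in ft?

K_a = 0.3347. P_a = ½ K_a γ H² ⇒ H = √(2P_a/(K_a γ)).
H = √(2×4373/(0.3347×119.3)) = 14.80 ft.

14.8 ft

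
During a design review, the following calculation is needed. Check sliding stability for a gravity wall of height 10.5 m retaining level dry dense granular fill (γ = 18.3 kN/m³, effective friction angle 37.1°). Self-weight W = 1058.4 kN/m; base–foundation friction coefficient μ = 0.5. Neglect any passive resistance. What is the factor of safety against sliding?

K_a = tan²(45° − 37.1°/2) = 0.2475.
P_a = ½K_aγH² = 0.5×0.2475×18.3×10.5² = 249.7 kN/m, acting at H/3 = 3.500 m above the base.
FS_sliding = μW / P_a = 0.5×1058.4 / 249.7 = 2.120.

2.12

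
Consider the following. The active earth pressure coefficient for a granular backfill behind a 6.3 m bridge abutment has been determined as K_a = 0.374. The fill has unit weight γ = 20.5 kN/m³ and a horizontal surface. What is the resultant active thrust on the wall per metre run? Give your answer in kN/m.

152 kN/m

P = ½ K_a γ H² = 0.5 × 0.374 × 20.5 × 6.3² = 152.2 kN/m.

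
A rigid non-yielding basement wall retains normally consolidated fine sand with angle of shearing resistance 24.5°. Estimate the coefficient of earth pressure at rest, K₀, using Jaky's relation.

K₀ = 1 − sin φ' = 1 − sin 24.5° = 0.5853.

0.585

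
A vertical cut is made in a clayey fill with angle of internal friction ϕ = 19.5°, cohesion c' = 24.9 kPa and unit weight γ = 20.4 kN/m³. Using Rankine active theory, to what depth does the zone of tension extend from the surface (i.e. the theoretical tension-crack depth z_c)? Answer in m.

3.45 m

K_a = tan²(45° − 19.5°/2) = 0.4995; √K_a = 0.7067.
The active pressure is zero where K_a γ z = 2c√K_a, so z_c = 2c/(γ√K_a) = 2×24.9/(20.4×0.7067) = 3.454 m.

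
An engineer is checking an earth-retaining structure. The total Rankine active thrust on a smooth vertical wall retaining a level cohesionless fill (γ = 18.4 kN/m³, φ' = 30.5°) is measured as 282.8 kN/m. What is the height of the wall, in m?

K_a = 0.3267. P_a = ½ K_a γ H² ⇒ H = √(2P_a/(K_a γ)).
H = √(2×282.8/(0.3267×18.4)) = 9.700 m.

9.70 m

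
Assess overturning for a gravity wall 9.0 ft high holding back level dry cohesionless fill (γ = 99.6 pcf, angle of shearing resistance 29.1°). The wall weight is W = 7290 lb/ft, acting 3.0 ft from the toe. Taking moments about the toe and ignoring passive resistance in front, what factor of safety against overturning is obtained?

5.23

K_a = tan²(45° − 29.1°/2) = 0.3456.
P_a = ½K_aγH² = 0.5×0.3456×99.6×9.0² = 1394 lb/ft, acting at H/3 = 3.000 ft above the base.
Overturning moment M_o = P_a × H/3 = 1394 × 3.000 = 4182.
Resisting moment M_r = W × 3.0 = 7290 × 3.0 = 21870.
FS_overturning = M_r/M_o = 21870/4182 = 5.229.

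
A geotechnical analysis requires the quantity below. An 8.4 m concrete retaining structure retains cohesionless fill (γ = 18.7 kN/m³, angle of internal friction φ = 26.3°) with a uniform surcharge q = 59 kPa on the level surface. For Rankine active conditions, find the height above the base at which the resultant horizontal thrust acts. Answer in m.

3.40 m

K_a = 0.3859.
Triangular part P₁ = ½K_aγH² = 254.6 at H/3 = 2.800 m; rectangular part P₂ = K_a q H = 191.3 at H/2 = 4.200 m.
ȳ = (P₁·2.800 + P₂·4.200)/(P₁+P₂) = 3.401 m.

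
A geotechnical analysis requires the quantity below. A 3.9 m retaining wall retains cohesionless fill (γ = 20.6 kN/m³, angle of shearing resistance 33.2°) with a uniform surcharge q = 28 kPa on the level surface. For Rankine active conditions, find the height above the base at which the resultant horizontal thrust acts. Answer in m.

1.57 m

K_a = 0.2924.
Triangular part P₁ = ½K_aγH² = 45.80 at H/3 = 1.300 m; rectangular part P₂ = K_a q H = 31.93 at H/2 = 1.950 m.
ȳ = (P₁·1.300 + P₂·1.950)/(P₁+P₂) = 1.567 m.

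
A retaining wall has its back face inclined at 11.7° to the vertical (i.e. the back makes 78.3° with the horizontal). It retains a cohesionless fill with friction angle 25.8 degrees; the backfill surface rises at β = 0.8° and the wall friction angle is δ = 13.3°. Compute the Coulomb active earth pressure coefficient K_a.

K_a = sin²(α+φ) / [sin²α · sin(α−δ) · (1 + √{sin(φ+δ)sin(φ−β) / (sin(α−δ)sin(α+β))})²].
With α = 78.3°, φ = 25.8°, δ = 13.3°, β = 0.8°: K_a = 0.4521.

0.452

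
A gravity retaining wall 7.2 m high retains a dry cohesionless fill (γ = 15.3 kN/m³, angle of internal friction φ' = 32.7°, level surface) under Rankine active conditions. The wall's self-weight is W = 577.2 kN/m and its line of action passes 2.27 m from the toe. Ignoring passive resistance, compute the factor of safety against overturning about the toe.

K_a = tan²(45° − 32.7°/2) = 0.2985.
P_a = ½K_aγH² = 0.5×0.2985×15.3×7.2² = 118.4 kN/m, acting at H/3 = 2.400 m above the base.
Overturning moment M_o = P_a × H/3 = 118.4 × 2.400 = 284.1.
Resisting moment M_r = W × 2.27 = 577.2 × 2.27 = 1310.
FS_overturning = M_r/M_o = 1310/284.1 = 4.612.

4.61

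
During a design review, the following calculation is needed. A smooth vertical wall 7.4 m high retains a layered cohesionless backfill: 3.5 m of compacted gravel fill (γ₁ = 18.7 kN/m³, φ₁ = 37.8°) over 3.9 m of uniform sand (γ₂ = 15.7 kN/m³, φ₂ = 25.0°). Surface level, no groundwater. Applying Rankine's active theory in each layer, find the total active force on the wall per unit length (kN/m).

K_a1 = tan²(45°−37.8°/2) = 0.2400; K_a2 = tan²(45°−25.0°/2) = 0.4059.
Layer 1: σ at base = K_a1 γ₁ h₁ = 15.71 kPa; P₁ = ½×15.71×3.5 = 27.49.
Layer 2: σ_v at top = γ₁h₁ = 65.45; σ_h top = K_a2×65.45 = 26.56; σ_h base = K_a2×(65.45+15.7×3.9) = 51.41.
P₂ = ½(26.56+51.41)×3.9 = 152.1. Total P_a = 27.49+152.1 = 179.5 kN/m.

180 kN/m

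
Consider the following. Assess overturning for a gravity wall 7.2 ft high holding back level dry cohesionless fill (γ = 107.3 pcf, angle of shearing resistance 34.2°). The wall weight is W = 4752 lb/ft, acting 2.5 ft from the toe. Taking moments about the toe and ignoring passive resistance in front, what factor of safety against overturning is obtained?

6.35

K_a = tan²(45° − 34.2°/2) = 0.2803.
P_a = ½K_aγH² = 0.5×0.2803×107.3×7.2² = 779.7 lb/ft, acting at H/3 = 2.400 ft above the base.
Overturning moment M_o = P_a × H/3 = 779.7 × 2.400 = 1871.
Resisting moment M_r = W × 2.5 = 4752 × 2.5 = 11880.
FS_overturning = M_r/M_o = 11880/1871 = 6.349.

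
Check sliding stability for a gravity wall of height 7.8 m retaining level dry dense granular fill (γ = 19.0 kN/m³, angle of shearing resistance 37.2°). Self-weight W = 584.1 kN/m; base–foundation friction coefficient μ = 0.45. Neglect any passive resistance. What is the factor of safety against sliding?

1.85

K_a = tan²(45° − 37.2°/2) = 0.2464.
P_a = ½K_aγH² = 0.5×0.2464×19.0×7.8² = 142.4 kN/m, acting at H/3 = 2.600 m above the base.
FS_sliding = μW / P_a = 0.45×584.1 / 142.4 = 1.846.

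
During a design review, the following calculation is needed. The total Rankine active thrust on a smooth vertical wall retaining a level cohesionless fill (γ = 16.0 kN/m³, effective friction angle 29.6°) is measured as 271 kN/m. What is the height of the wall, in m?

K_a = 0.3387. P_a = ½ K_a γ H² ⇒ H = √(2P_a/(K_a γ)).
H = √(2×271/(0.3387×16.0)) = 10.00 m.

10.0 m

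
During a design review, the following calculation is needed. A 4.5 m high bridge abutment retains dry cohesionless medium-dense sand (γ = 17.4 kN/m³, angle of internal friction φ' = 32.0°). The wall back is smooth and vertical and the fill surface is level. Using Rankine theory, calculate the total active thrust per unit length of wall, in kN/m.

K_a = tan²(45° − φ/2) = 0.3073.
P_a = ½ K_a γ H² = 0.5 × 0.3073 × 17.4 × 4.5² = 54.13 kN/m.

54.1 kN/m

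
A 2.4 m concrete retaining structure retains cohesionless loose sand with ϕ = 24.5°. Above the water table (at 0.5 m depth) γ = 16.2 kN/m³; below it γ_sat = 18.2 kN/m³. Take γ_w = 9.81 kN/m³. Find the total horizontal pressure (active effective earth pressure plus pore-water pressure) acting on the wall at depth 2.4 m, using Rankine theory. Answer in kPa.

28.6 kPa

K_a = (1 − sin φ)/(1 + sin φ) = 0.4137.
γ' = 18.2 − 9.81 = 8.390 kN/m³.
Effective vertical stress at 2.4 m: σ'_v = 16.2×0.5 + 8.390×1.90 = 24.04 kPa.
σ'_h = K_a σ'_v = 0.4137 × 24.04 = 9.947 kPa; u = γ_w × 1.90 = 18.64 kPa.
Total σ_h = 9.947 + 18.64 = 28.59 kPa.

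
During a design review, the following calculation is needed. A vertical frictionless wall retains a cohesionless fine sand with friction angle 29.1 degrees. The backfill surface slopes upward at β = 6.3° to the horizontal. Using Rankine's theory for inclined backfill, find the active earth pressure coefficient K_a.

0.352

K_a = cos β · (cos β − √(cos²β − cos²φ)) / (cos β + √(cos²β − cos²φ)).
cos β = 0.9940, cos φ = 0.8738, √(cos²β − cos²φ) = 0.4738.
K_a = 0.9940 × (0.9940 − 0.4738)/(0.9940 + 0.4738) = 0.3523.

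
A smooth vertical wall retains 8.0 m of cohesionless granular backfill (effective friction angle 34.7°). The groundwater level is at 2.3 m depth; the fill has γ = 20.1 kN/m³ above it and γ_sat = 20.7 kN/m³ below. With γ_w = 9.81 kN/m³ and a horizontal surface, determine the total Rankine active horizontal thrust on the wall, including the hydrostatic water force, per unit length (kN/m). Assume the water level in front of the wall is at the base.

295 kN/m

K_a = tan²(45° − φ/2) = 0.2745.
γ' = 20.7 − 9.81 = 10.89 kN/m³. Depth below WT = 5.7 m.
σ'_h at WT = K_a γ d_w = 12.69 kPa; at base = 12.69 + K_a γ' × 5.7 = 29.73 kPa.
P₁ (0–2.3 m) = ½×12.69×2.3 = 14.59. P₂ (2.3–8.0 m) = ½(12.69+29.73)×5.7 = 120.9.
P_w = ½ γ_w h₂² = 0.5×9.81×5.7² = 159.4. Total = 14.59+120.9+159.4 = 294.8 kN/m.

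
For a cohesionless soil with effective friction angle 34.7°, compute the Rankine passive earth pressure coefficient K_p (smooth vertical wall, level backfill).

3.64

K_p = (1 + sin φ)/(1 − sin φ) = tan²(45° + 34.7°/2) = 3.643.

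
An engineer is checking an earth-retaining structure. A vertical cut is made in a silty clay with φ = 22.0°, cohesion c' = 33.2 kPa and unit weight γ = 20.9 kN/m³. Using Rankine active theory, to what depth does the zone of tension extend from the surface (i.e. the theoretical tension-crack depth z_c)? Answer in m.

4.71 m

K_a = tan²(45° − 22.0°/2) = 0.4550; √K_a = 0.6745.
The active pressure is zero where K_a γ z = 2c√K_a, so z_c = 2c/(γ√K_a) = 2×33.2/(20.9×0.6745) = 4.710 m.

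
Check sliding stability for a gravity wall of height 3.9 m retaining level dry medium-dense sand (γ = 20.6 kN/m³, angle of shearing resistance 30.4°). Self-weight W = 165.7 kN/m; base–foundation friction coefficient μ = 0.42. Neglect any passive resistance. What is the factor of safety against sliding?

K_a = tan²(45° − 30.4°/2) = 0.3280.
P_a = ½K_aγH² = 0.5×0.3280×20.6×3.9² = 51.38 kN/m, acting at H/3 = 1.300 m above the base.
FS_sliding = μW / P_a = 0.42×165.7 / 51.38 = 1.354.

1.35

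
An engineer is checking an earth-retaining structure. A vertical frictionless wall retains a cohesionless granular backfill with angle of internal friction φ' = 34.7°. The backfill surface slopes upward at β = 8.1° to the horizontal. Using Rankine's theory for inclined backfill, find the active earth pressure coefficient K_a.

0.282

K_a = cos β · (cos β − √(cos²β − cos²φ)) / (cos β + √(cos²β − cos²φ)).
cos β = 0.9900, cos φ = 0.8221, √(cos²β − cos²φ) = 0.5516.
K_a = 0.9900 × (0.9900 − 0.5516)/(0.9900 + 0.5516) = 0.2816.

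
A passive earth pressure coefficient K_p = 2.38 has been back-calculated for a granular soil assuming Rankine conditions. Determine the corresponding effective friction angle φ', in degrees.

K_p = (1+sin φ)/(1−sin φ) ⇒ sin φ = (K_p − 1)/(K_p + 1) = 0.4083.
φ = arcsin(0.4083) = 24.10°.

24.1°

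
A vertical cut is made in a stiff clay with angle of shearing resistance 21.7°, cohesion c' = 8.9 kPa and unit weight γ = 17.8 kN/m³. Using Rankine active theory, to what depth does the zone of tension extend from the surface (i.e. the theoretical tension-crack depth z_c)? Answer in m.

K_a = tan²(45° − 21.7°/2) = 0.4601; √K_a = 0.6783.
The active pressure is zero where K_a γ z = 2c√K_a, so z_c = 2c/(γ√K_a) = 2×8.9/(17.8×0.6783) = 1.474 m.

1.47 m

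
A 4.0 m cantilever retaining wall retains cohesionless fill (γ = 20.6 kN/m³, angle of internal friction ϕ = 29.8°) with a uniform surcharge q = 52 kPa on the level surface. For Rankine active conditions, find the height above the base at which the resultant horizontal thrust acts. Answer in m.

1.71 m

K_a = 0.3360.
Triangular part P₁ = ½K_aγH² = 55.38 at H/3 = 1.333 m; rectangular part P₂ = K_a q H = 69.89 at H/2 = 2.000 m.
ȳ = (P₁·1.333 + P₂·2.000)/(P₁+P₂) = 1.705 m.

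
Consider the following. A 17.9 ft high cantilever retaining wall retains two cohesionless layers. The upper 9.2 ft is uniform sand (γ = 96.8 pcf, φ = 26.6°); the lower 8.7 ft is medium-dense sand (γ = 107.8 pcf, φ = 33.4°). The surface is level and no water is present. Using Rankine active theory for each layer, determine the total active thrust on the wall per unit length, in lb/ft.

4990 lb/ft

K_a1 = tan²(45°−26.6°/2) = 0.3814; K_a2 = tan²(45°−33.4°/2) = 0.2899.
Layer 1: σ at base = K_a1 γ₁ h₁ = 339.7 psf; P₁ = ½×339.7×9.2 = 1563.
Layer 2: σ_v at top = γ₁h₁ = 890.6; σ_h top = K_a2×890.6 = 258.2; σ_h base = K_a2×(890.6+107.8×8.7) = 530.1.
P₂ = ½(258.2+530.1)×8.7 = 3429. Total P_a = 1563+3429 = 4992 lb/ft.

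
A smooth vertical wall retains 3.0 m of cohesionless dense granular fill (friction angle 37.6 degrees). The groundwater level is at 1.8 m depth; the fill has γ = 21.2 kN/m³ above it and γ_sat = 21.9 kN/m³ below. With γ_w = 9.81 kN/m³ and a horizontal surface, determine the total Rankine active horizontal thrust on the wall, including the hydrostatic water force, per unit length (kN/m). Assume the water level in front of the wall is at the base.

K_a = tan²(45° − φ/2) = 0.2421.
γ' = 21.9 − 9.81 = 12.09 kN/m³. Depth below WT = 1.2 m.
σ'_h at WT = K_a γ d_w = 9.239 kPa; at base = 9.239 + K_a γ' × 1.2 = 12.75 kPa.
P₁ (0–1.8 m) = ½×9.239×1.8 = 8.316. P₂ (1.8–3.0 m) = ½(9.239+12.75)×1.2 = 13.19.
P_w = ½ γ_w h₂² = 0.5×9.81×1.2² = 7.063. Total = 8.316+13.19+7.063 = 28.57 kN/m.

28.6 kN/m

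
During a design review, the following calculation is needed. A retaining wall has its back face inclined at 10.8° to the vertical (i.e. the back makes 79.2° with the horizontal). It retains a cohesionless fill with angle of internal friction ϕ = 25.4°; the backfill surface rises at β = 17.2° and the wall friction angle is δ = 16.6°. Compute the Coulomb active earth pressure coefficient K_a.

0.619

K_a = sin²(α+φ) / [sin²α · sin(α−δ) · (1 + √{sin(φ+δ)sin(φ−β) / (sin(α−δ)sin(α+β))})²].
With α = 79.2°, φ = 25.4°, δ = 16.6°, β = 17.2°: K_a = 0.6190.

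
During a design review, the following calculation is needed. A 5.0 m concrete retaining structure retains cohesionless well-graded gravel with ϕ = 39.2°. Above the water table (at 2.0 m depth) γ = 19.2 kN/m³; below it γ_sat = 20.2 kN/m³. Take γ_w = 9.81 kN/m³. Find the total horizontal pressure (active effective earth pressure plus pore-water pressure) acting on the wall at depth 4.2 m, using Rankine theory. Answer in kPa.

35.4 kPa

K_a = (1 − sin φ)/(1 + sin φ) = 0.2255.
γ' = 20.2 − 9.81 = 10.39 kN/m³.
Effective vertical stress at 4.2 m: σ'_v = 19.2×2.0 + 10.39×2.20 = 61.26 kPa.
σ'_h = K_a σ'_v = 0.2255 × 61.26 = 13.81 kPa; u = γ_w × 2.20 = 21.58 kPa.
Total σ_h = 13.81 + 21.58 = 35.39 kPa.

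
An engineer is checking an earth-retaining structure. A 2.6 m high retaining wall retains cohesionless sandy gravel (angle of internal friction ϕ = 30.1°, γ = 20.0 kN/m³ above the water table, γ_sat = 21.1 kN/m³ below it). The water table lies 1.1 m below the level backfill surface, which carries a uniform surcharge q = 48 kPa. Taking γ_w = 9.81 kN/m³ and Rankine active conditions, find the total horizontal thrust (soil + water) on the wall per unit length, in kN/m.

71.7 kN/m

K_a = tan²(45° − φ/2) = 0.3320.
γ' = 21.1 − 9.81 = 11.29 kN/m³. h₂ = H − d_w = 1.5 m.
σ'_h: at surface K_a·q = 15.94; at WT K_a(q+γd_w) = 23.24; at base K_a(q+γd_w+γ'h₂) = 28.86 kPa.
P₁ = ½(15.94+23.24)×1.1 = 21.55; P₂ = ½(23.24+28.86)×1.5 = 39.08; P_w = ½γ_w h₂² = 11.04.
Total = 21.55+39.08+11.04 = 71.66 kN/m.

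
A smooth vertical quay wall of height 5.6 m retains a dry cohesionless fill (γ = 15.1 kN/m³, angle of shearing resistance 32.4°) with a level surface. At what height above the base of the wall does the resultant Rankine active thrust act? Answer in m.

1.87 m

K_a = 0.3022.
The pressure distribution is triangular, so the resultant acts at H/3 above the base = 5.6/3 = 1.867 m.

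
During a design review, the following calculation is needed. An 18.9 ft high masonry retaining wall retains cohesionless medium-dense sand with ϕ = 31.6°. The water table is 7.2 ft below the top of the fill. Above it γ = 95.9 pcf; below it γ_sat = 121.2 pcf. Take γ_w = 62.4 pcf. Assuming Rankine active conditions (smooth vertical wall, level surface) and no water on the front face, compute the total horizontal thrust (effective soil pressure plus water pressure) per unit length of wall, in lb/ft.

K_a = tan²(45° − φ/2) = 0.3123.
γ' = 121.2 − 62.4 = 58.80 pcf. Depth below WT = 11.7 ft.
σ'_h at WT = K_a γ d_w = 215.7 psf; at base = 215.7 + K_a γ' × 11.7 = 430.6 psf.
P₁ (0–7.2 ft) = ½×215.7×7.2 = 776.4. P₂ (7.2–18.9 ft) = ½(215.7+430.6)×11.7 = 3780.
P_w = ½ γ_w h₂² = 0.5×62.4×11.7² = 4271. Total = 776.4+3780+4271 = 8828 lb/ft.

8830 lb/ft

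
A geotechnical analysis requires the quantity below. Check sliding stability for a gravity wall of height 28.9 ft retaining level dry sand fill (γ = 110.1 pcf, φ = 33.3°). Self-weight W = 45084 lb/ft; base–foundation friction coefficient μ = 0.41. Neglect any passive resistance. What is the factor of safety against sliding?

1.38

K_a = tan²(45° − 33.3°/2) = 0.2911.
P_a = ½K_aγH² = 0.5×0.2911×110.1×28.9² = 13390 lb/ft, acting at H/3 = 9.633 ft above the base.
FS_sliding = μW / P_a = 0.41×45084 / 13390 = 1.381.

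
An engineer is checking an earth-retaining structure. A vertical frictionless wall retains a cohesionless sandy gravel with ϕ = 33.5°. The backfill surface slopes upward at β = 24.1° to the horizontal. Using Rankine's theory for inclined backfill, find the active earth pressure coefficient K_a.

K_a = cos β · (cos β − √(cos²β − cos²φ)) / (cos β + √(cos²β − cos²φ)).
cos β = 0.9128, cos φ = 0.8339, √(cos²β − cos²φ) = 0.3713.
K_a = 0.9128 × (0.9128 − 0.3713)/(0.9128 + 0.3713) = 0.3849.

0.385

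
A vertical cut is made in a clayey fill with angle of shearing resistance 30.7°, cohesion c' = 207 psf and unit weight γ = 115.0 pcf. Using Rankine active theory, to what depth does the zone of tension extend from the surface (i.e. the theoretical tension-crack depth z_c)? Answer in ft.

6.32 ft

K_a = tan²(45° − 30.7°/2) = 0.3240; √K_a = 0.5692.
The active pressure is zero where K_a γ z = 2c√K_a, so z_c = 2c/(γ√K_a) = 2×207/(115.0×0.5692) = 6.324 ft.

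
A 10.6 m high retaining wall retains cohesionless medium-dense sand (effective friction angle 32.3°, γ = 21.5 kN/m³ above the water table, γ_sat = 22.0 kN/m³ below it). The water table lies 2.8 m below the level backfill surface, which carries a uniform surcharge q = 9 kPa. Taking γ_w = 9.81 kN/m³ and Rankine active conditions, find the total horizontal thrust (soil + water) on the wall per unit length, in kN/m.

K_a = tan²(45° − φ/2) = 0.3035.
γ' = 22.0 − 9.81 = 12.19 kN/m³. h₂ = H − d_w = 7.8 m.
σ'_h: at surface K_a·q = 2.731; at WT K_a(q+γd_w) = 21.00; at base K_a(q+γd_w+γ'h₂) = 49.86 kPa.
P₁ = ½(2.731+21.00)×2.8 = 33.23; P₂ = ½(21.00+49.86)×7.8 = 276.3; P_w = ½γ_w h₂² = 298.4.
Total = 33.23+276.3+298.4 = 608.0 kN/m.

608 kN/m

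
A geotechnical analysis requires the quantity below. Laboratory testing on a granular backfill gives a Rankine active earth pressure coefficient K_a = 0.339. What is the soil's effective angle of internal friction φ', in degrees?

K_a = tan²(45° − φ/2) ⇒ 45° − φ/2 = arctan(√0.339) = 30.21°.
φ = 2(45° − 30.21°) = 29.58°.

29.6°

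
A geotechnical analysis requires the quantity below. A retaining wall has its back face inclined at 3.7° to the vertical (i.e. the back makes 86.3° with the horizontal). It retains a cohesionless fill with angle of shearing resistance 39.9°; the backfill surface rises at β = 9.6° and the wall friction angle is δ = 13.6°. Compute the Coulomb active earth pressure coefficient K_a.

K_a = sin²(α+φ) / [sin²α · sin(α−δ) · (1 + √{sin(φ+δ)sin(φ−β) / (sin(α−δ)sin(α+β))})²].
With α = 86.3°, φ = 39.9°, δ = 13.6°, β = 9.6°: K_a = 0.2505.

0.251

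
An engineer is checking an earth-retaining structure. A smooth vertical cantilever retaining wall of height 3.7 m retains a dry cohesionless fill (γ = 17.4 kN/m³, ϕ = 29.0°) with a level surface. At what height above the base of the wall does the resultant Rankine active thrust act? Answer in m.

K_a = 0.3470.
The pressure distribution is triangular, so the resultant acts at H/3 above the base = 3.7/3 = 1.233 m.

1.23 m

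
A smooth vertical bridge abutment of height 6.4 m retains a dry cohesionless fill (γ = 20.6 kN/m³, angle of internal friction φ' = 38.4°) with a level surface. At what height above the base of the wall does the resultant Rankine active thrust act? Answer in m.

2.13 m

K_a = 0.2337.
The pressure distribution is triangular, so the resultant acts at H/3 above the base = 6.4/3 = 2.133 m.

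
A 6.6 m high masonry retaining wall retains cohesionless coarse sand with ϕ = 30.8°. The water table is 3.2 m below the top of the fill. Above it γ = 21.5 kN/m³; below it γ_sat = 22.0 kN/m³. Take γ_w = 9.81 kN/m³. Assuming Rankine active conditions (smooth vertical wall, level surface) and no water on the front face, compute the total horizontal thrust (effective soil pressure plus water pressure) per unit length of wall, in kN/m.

K_a = tan²(45° − φ/2) = 0.3227.
γ' = 22.0 − 9.81 = 12.19 kN/m³. Depth below WT = 3.4 m.
σ'_h at WT = K_a γ d_w = 22.20 kPa; at base = 22.20 + K_a γ' × 3.4 = 35.58 kPa.
P₁ (0–3.2 m) = ½×22.20×3.2 = 35.52. P₂ (3.2–6.6 m) = ½(22.20+35.58)×3.4 = 98.23.
P_w = ½ γ_w h₂² = 0.5×9.81×3.4² = 56.70. Total = 35.52+98.23+56.70 = 190.5 kN/m.

190 kN/m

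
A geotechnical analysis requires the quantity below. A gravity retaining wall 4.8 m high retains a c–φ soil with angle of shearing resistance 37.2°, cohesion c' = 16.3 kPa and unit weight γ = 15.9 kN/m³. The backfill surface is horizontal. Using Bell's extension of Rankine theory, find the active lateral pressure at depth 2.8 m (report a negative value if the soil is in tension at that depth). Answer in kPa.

K_a = (1 − sin φ)/(1 + sin φ) = 0.2464.
σ_a = K_a γ z − 2c√K_a = 0.2464×15.9×2.8 − 2×16.3×0.4964 = -5.212 kPa.

-5.21 kPa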